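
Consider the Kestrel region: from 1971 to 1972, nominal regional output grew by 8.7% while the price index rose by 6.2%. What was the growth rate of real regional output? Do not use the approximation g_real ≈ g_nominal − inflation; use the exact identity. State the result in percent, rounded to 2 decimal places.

(1 + g_nom) = (1 + g_real)(1 + π), so g_real = 1.0870 / 1.0620 − 1 = 0.02354.

2.35%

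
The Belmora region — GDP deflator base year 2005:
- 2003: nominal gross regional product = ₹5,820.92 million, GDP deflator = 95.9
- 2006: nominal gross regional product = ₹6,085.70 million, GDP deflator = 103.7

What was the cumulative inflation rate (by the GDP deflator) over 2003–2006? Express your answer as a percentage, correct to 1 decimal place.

Price-level change = 103.7 / 95.9 − 1 = 0.0813.

8.1%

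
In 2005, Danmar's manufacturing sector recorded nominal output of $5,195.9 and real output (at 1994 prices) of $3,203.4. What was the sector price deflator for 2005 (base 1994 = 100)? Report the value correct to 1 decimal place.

sector price deflator = (Nominal / Real) × 100 = 5195.9 / 3203.4 × 100 = 162.20.

162.2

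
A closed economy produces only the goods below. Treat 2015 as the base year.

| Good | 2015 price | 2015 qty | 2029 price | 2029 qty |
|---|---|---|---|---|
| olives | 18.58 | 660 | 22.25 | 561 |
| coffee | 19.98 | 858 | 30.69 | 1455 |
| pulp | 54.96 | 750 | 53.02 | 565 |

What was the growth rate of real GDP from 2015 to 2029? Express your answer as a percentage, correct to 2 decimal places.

-0.11%

Real GDP 2015 = Nominal GDP 2015 = 18.58·660 + 19.98·858 + 54.96·750 = 70625.64.
Real GDP 2029 (at 2015 prices) = 18.58·561 + 19.98·1455 + 54.96·565 = 70546.68.
Real growth = 70546.68/70625.64 − 1 = -0.0011.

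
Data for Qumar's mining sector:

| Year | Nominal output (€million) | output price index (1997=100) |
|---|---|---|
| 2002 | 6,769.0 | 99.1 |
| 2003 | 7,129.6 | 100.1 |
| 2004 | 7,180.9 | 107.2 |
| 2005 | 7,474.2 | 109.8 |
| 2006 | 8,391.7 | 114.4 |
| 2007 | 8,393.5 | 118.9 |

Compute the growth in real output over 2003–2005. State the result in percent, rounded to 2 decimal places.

Real output 2003 = 7129.6/1.001 = 7122.48.
Real output 2005 = 7474.2/1.098 = 6807.10.
Change = 6807.10/7122.48 − 1 = -0.0443.

-4.43%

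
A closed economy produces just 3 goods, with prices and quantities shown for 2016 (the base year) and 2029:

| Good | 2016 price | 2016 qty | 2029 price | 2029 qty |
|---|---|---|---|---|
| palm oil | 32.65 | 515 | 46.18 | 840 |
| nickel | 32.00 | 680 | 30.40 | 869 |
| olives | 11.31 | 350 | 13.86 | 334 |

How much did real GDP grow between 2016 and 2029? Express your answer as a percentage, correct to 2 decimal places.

38.74%

Real GDP 2016 = Nominal GDP 2016 = 32.65·515 + 32.00·680 + 11.31·350 = 42533.25.
Real GDP 2029 (at 2016 prices) = 32.65·840 + 32.00·869 + 11.31·334 = 59011.54.
Real growth = 59011.54/42533.25 − 1 = 0.3874.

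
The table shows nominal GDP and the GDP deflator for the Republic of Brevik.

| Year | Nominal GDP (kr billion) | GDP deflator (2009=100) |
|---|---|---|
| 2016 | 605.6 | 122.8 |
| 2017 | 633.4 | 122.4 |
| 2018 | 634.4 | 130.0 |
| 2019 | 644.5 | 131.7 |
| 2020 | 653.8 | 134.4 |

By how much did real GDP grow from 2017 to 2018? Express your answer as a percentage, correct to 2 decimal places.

-5.70%

Real GDP 2017 = 633.4/1.224 = 517.48.
Real GDP 2018 = 634.4/1.300 = 488.00.
Change = 488.00/517.48 − 1 = -0.0570.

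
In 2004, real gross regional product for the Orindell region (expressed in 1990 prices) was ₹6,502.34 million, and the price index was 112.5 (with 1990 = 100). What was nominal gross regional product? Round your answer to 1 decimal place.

Nominal gross regional product = Real × (price index/100) = 6502.34 × 1.125 = 7315.13.

₹7,315.1 million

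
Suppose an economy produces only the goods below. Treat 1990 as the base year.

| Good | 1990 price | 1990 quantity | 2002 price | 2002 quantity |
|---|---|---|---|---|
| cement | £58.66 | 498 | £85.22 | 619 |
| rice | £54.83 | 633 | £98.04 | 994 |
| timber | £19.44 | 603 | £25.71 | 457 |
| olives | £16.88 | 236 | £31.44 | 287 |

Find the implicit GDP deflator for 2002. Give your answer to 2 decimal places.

163.55

Nominal GDP 2002 = 85.22·619 + 98.04·994 + 25.71·457 + 31.44·287 = 170975.69.
Real GDP 2002 (at 1990 prices) = 58.66·619 + 54.83·994 + 19.44·457 + 16.88·287 = 104540.20.
Deflator = Nominal/Real × 100 = 170975.69/104540.20 × 100 = 163.550.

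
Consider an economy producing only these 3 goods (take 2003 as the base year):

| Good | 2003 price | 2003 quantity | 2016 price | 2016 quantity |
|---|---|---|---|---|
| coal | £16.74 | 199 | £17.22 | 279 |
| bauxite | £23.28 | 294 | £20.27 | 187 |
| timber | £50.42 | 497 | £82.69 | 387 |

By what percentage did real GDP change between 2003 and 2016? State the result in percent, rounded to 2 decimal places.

Real GDP 2003 = Nominal GDP 2003 = 16.74·199 + 23.28·294 + 50.42·497 = 35234.32.
Real GDP 2016 (at 2003 prices) = 16.74·279 + 23.28·187 + 50.42·387 = 28536.36.
Real growth = 28536.36/35234.32 − 1 = -0.1901.

-19.01%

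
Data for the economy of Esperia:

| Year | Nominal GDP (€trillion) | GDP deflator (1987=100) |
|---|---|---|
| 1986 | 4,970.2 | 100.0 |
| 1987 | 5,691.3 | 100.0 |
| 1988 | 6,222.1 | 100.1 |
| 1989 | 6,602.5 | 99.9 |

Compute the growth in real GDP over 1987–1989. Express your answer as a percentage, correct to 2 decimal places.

16.13%

Real GDP 1987 = 5691.3/1.000 = 5691.30.
Real GDP 1989 = 6602.5/0.999 = 6609.11.
Change = 6609.11/5691.30 − 1 = 0.1613.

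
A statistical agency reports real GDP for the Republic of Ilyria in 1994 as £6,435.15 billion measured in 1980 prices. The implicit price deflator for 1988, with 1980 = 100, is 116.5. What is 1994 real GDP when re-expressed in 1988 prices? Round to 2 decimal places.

£7,496.95 billion

Real GDP in 1988 prices = Real GDP in 1980 prices × (P_1988/P_1980) = 6435.15 × 1.165 = 7496.95.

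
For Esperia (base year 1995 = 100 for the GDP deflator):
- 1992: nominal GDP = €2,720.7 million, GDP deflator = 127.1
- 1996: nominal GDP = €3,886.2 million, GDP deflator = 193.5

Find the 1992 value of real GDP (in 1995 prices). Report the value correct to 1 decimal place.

Real GDP = Nominal / (GDP deflator/100) = 2720.7 / 1.271 = 2140.60.

€2,140.6 million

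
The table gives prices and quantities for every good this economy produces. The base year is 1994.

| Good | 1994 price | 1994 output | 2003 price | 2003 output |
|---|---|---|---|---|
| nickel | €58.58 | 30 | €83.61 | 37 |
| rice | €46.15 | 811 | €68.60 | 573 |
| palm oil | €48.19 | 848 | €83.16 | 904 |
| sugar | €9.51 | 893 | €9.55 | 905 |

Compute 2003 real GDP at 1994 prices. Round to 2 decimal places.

€80781.72

Real GDP 2003 = Σ (p_1994 × q_2003) = 58.58·37 + 46.15·573 + 48.19·904 + 9.51·905 = 80781.72.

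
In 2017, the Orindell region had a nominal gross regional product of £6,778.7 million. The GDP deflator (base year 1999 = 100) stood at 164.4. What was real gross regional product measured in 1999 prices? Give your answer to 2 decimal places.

Real gross regional product = Nominal / (GDP deflator/100) = 6778.7 / 1.644 = 4123.30.

£4,123.30 million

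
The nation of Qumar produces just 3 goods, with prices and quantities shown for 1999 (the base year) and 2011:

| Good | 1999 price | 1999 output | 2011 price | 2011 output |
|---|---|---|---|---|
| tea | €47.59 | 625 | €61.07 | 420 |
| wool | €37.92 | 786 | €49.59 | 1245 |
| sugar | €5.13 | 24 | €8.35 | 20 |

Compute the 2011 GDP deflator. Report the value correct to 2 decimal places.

Nominal GDP 2011 = 61.07·420 + 49.59·1245 + 8.35·20 = 87555.95.
Real GDP 2011 (at 1999 prices) = 47.59·420 + 37.92·1245 + 5.13·20 = 67300.80.
Deflator = Nominal/Real × 100 = 87555.95/67300.80 × 100 = 130.096.

130.10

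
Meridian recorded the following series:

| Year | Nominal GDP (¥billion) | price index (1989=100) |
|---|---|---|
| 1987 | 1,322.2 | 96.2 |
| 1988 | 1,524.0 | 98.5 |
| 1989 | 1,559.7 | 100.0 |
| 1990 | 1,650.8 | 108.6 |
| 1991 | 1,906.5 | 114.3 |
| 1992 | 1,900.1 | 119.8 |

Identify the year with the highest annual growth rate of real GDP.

1988: real = 1524.0/0.985 = 1547.21; growth vs 1987 (1374.43) = 12.57%.
1989: real = 1559.7/1.000 = 1559.70; growth vs 1988 (1547.21) = 0.81%.
1990: real = 1650.8/1.086 = 1520.07; growth vs 1989 (1559.70) = -2.54%.
1991: real = 1906.5/1.143 = 1667.98; growth vs 1990 (1520.07) = 9.73%.
1992: real = 1900.1/1.198 = 1586.06; growth vs 1991 (1667.98) = -4.91%.

1988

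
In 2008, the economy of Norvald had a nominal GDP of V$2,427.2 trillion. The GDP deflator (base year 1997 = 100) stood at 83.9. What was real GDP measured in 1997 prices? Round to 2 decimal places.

Real GDP = Nominal / (GDP deflator/100) = 2427.2 / 0.839 = 2892.97.

V$2,892.97 trillion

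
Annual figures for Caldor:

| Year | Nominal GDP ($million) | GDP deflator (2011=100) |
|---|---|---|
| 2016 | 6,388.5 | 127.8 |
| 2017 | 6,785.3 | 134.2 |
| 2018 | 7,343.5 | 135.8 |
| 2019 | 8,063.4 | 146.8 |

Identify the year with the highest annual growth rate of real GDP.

2017: real = 6785.3/1.342 = 5056.11; growth vs 2016 (4998.83) = 1.15%.
2018: real = 7343.5/1.358 = 5407.58; growth vs 2017 (5056.11) = 6.95%.
2019: real = 8063.4/1.468 = 5492.78; growth vs 2018 (5407.58) = 1.58%.

2018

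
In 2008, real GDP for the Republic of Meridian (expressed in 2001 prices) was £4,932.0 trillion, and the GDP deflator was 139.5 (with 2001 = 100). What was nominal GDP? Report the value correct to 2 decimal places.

£6,880.14 trillion

Nominal GDP = Real × (GDP deflator/100) = 4932.0 × 1.395 = 6880.14.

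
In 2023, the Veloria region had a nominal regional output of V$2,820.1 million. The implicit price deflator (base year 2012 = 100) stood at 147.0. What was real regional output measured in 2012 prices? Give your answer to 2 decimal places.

V$1,918.44 million

Real regional output = Nominal / (implicit price deflator/100) = 2820.1 / 1.470 = 1918.44.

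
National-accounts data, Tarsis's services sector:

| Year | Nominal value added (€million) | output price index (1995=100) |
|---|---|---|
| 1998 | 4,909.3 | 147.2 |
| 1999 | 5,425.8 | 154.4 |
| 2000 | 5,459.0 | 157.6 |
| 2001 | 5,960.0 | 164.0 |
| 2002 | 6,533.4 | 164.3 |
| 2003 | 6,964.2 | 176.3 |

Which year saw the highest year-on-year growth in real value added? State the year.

1999: real = 5425.8/1.544 = 3514.12; growth vs 1998 (3335.12) = 5.37%.
2000: real = 5459.0/1.576 = 3463.83; growth vs 1999 (3514.12) = -1.43%.
2001: real = 5960.0/1.640 = 3634.15; growth vs 2000 (3463.83) = 4.92%.
2002: real = 6533.4/1.643 = 3976.51; growth vs 2001 (3634.15) = 9.42%.
2003: real = 6964.2/1.763 = 3950.20; growth vs 2002 (3976.51) = -0.66%.

2002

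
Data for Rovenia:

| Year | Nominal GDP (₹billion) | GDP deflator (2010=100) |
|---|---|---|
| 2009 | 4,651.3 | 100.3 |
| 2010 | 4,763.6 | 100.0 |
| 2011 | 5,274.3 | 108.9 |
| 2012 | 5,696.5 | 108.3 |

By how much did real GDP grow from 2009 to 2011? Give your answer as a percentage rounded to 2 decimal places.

Real GDP 2009 = 4651.3/1.003 = 4637.39.
Real GDP 2011 = 5274.3/1.089 = 4843.25.
Change = 4843.25/4637.39 − 1 = 0.0444.

4.44%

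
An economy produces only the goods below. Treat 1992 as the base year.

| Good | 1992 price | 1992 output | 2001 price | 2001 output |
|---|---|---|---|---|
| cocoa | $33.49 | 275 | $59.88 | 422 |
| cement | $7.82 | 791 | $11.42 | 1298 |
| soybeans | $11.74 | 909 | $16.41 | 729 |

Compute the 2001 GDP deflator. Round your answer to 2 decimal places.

158.50

Nominal GDP 2001 = 59.88·422 + 11.42·1298 + 16.41·729 = 52055.41.
Real GDP 2001 (at 1992 prices) = 33.49·422 + 7.82·1298 + 11.74·729 = 32841.60.
Deflator = Nominal/Real × 100 = 52055.41/32841.60 × 100 = 158.504.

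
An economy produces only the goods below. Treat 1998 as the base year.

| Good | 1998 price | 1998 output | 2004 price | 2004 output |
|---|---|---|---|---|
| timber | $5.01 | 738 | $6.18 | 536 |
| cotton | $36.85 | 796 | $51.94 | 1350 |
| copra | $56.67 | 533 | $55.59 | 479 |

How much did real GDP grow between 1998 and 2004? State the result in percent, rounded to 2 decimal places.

25.84%

Real GDP 1998 = Nominal GDP 1998 = 5.01·738 + 36.85·796 + 56.67·533 = 63235.09.
Real GDP 2004 (at 1998 prices) = 5.01·536 + 36.85·1350 + 56.67·479 = 79577.79.
Real growth = 79577.79/63235.09 − 1 = 0.2584.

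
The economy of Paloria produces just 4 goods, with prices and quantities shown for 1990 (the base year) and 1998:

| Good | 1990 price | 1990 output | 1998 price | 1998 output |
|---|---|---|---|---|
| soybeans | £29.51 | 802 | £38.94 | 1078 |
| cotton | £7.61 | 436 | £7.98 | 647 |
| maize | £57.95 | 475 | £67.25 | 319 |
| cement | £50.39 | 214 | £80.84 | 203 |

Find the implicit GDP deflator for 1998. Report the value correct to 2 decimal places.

129.87

Nominal GDP 1998 = 38.94·1078 + 7.98·647 + 67.25·319 + 80.84·203 = 85003.65.
Real GDP 1998 (at 1990 prices) = 29.51·1078 + 7.61·647 + 57.95·319 + 50.39·203 = 65450.67.
Deflator = Nominal/Real × 100 = 85003.65/65450.67 × 100 = 129.874.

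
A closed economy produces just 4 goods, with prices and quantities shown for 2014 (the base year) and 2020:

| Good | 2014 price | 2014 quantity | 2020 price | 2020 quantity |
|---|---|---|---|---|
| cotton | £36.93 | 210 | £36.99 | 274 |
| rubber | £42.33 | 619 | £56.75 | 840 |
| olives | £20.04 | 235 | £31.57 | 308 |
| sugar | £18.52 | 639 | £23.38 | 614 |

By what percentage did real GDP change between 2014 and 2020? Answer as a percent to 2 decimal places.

Real GDP 2014 = Nominal GDP 2014 = 36.93·210 + 42.33·619 + 20.04·235 + 18.52·639 = 50501.25.
Real GDP 2020 (at 2014 prices) = 36.93·274 + 42.33·840 + 20.04·308 + 18.52·614 = 63219.62.
Real growth = 63219.62/50501.25 − 1 = 0.2518.

25.18%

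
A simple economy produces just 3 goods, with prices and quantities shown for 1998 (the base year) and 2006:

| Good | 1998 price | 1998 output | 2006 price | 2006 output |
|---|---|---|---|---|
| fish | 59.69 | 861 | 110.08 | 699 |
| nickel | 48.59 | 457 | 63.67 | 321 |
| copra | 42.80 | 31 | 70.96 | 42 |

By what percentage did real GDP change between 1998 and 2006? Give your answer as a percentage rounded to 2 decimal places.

Real GDP 1998 = Nominal GDP 1998 = 59.69·861 + 48.59·457 + 42.80·31 = 74925.52.
Real GDP 2006 (at 1998 prices) = 59.69·699 + 48.59·321 + 42.80·42 = 59118.30.
Real growth = 59118.30/74925.52 − 1 = -0.2110.

-21.10%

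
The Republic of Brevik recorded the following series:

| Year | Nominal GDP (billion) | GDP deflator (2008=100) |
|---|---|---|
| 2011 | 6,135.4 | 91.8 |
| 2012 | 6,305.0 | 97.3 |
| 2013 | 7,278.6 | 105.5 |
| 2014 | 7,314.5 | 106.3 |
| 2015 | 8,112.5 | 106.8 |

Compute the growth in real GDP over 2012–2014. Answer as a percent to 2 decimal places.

6.19%

Real GDP 2012 = 6305.0/0.973 = 6479.96.
Real GDP 2014 = 7314.5/1.063 = 6881.00.
Change = 6881.00/6479.96 − 1 = 0.0619.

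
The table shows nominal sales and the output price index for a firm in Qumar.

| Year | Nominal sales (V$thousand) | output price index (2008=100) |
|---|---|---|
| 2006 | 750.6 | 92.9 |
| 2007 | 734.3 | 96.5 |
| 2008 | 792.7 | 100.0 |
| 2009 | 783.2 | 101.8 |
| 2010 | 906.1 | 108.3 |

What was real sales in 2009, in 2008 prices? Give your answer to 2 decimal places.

Real sales 2009 = 783.2 / 1.018 = 769.35.

V$769.35 thousand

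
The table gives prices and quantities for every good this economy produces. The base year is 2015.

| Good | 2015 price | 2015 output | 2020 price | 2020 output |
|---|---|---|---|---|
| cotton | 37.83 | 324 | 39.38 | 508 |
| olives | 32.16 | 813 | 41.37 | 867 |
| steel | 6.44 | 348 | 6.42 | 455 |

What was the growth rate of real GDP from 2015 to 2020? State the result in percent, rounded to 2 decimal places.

23.09%

Real GDP 2015 = Nominal GDP 2015 = 37.83·324 + 32.16·813 + 6.44·348 = 40644.12.
Real GDP 2020 (at 2015 prices) = 37.83·508 + 32.16·867 + 6.44·455 = 50030.56.
Real growth = 50030.56/40644.12 − 1 = 0.2309.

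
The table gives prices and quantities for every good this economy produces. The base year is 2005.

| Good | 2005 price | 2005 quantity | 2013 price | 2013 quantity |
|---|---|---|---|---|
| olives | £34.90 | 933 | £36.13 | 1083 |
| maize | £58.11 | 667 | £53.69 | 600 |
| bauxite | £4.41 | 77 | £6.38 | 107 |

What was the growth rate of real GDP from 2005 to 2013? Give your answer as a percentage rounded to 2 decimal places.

2.06%

Real GDP 2005 = Nominal GDP 2005 = 34.90·933 + 58.11·667 + 4.41·77 = 71660.64.
Real GDP 2013 (at 2005 prices) = 34.90·1083 + 58.11·600 + 4.41·107 = 73134.57.
Real growth = 73134.57/71660.64 − 1 = 0.0206.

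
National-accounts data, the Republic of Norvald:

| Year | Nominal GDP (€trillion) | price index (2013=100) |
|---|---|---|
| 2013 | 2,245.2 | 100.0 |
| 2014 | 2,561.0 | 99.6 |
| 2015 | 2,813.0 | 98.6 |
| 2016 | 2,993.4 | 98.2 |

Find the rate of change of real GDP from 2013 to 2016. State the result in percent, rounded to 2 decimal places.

Real GDP 2013 = 2245.2/1.000 = 2245.20.
Real GDP 2016 = 2993.4/0.982 = 3048.27.
Change = 3048.27/2245.20 − 1 = 0.3577.

35.77%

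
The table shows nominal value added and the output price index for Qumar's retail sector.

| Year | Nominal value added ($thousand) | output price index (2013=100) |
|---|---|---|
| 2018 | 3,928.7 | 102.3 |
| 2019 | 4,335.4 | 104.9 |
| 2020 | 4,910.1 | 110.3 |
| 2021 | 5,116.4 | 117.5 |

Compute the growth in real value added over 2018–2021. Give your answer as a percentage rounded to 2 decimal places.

13.38%

Real value added 2018 = 3928.7/1.023 = 3840.37.
Real value added 2021 = 5116.4/1.175 = 4354.38.
Change = 4354.38/3840.37 − 1 = 0.1338.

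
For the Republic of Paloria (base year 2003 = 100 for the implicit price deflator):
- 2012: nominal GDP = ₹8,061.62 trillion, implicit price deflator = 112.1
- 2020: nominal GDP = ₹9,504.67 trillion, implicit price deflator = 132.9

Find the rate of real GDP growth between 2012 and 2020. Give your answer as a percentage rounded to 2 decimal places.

Real GDP 2012 = 8061.62 / 1.121 = 7191.45.
Real GDP 2020 = 9504.67 / 1.329 = 7151.75.
Real growth = 7151.75 / 7191.45 − 1 = -0.0055.

-0.55%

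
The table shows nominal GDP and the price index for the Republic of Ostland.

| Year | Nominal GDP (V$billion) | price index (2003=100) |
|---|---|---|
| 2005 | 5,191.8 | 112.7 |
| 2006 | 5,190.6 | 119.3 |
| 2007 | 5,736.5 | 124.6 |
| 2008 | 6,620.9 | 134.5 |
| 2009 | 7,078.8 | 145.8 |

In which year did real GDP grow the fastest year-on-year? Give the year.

2008

2006: real = 5190.6/1.193 = 4350.88; growth vs 2005 (4606.74) = -5.55%.
2007: real = 5736.5/1.246 = 4603.93; growth vs 2006 (4350.88) = 5.82%.
2008: real = 6620.9/1.345 = 4922.60; growth vs 2007 (4603.93) = 6.92%.
2009: real = 7078.8/1.458 = 4855.14; growth vs 2008 (4922.60) = -1.37%.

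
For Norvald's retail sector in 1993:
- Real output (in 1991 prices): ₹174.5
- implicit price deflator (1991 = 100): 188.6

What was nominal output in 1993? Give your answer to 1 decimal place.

₹329.1

Nominal output = Real × (implicit price deflator/100) = 174.5 × 1.886 = 329.11.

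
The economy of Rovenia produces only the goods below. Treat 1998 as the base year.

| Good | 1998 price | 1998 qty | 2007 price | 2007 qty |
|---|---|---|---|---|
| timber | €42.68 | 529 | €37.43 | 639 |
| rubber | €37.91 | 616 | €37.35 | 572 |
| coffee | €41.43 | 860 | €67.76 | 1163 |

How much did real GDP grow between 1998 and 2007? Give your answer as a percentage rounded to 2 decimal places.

19.10%

Real GDP 1998 = Nominal GDP 1998 = 42.68·529 + 37.91·616 + 41.43·860 = 81560.08.
Real GDP 2007 (at 1998 prices) = 42.68·639 + 37.91·572 + 41.43·1163 = 97140.13.
Real growth = 97140.13/81560.08 − 1 = 0.1910.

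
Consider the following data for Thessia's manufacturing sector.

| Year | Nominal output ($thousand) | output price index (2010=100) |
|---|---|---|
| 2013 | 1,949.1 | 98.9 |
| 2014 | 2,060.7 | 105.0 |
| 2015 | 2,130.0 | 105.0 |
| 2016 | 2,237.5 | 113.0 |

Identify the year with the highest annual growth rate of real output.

2014: real = 2060.7/1.050 = 1962.57; growth vs 2013 (1970.78) = -0.42%.
2015: real = 2130.0/1.050 = 2028.57; growth vs 2014 (1962.57) = 3.36%.
2016: real = 2237.5/1.130 = 1980.09; growth vs 2015 (2028.57) = -2.39%.

2015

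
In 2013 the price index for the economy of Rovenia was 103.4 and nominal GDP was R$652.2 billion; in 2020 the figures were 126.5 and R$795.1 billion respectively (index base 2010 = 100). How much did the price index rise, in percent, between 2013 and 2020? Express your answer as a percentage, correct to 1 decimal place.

Price-level change = 126.5 / 103.4 − 1 = 0.2234.

22.3%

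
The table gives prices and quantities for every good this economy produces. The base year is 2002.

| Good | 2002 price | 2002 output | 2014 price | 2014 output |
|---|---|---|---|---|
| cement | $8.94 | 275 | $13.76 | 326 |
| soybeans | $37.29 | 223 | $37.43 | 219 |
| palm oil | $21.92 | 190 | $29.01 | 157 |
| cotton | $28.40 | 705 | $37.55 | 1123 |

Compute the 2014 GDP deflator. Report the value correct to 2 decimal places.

Nominal GDP 2014 = 13.76·326 + 37.43·219 + 29.01·157 + 37.55·1123 = 59406.15.
Real GDP 2014 (at 2002 prices) = 8.94·326 + 37.29·219 + 21.92·157 + 28.40·1123 = 46415.59.
Deflator = Nominal/Real × 100 = 59406.15/46415.59 × 100 = 127.987.

127.99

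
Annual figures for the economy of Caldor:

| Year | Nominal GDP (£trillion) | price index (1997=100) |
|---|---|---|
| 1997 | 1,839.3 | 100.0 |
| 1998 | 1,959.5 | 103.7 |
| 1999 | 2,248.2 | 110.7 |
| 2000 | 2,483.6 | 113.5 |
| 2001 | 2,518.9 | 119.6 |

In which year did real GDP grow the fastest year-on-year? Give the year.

2000

1998: real = 1959.5/1.037 = 1889.59; growth vs 1997 (1839.30) = 2.73%.
1999: real = 2248.2/1.107 = 2030.89; growth vs 1998 (1889.59) = 7.48%.
2000: real = 2483.6/1.135 = 2188.19; growth vs 1999 (2030.89) = 7.75%.
2001: real = 2518.9/1.196 = 2106.10; growth vs 2000 (2188.19) = -3.75%.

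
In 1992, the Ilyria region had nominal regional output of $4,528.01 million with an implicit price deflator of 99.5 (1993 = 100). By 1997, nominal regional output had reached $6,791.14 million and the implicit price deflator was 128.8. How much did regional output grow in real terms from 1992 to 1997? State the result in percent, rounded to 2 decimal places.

15.86%

Real regional output 1992 = 4528.01 / 0.995 = 4550.76.
Real regional output 1997 = 6791.14 / 1.288 = 5272.62.
Real growth = 5272.62 / 4550.76 − 1 = 0.1586.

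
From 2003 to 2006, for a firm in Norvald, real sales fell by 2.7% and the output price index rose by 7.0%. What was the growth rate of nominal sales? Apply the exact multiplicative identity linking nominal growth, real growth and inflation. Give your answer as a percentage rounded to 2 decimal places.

(1 + g_nom) = (1 + g_real)(1 + π) = 0.9730 × 1.0700 = 1.04111.

4.11%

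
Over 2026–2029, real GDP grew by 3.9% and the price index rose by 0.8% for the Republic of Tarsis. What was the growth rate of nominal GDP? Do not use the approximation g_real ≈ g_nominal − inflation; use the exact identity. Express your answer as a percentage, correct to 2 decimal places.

4.73%

(1 + g_nom) = (1 + g_real)(1 + π) = 1.0390 × 1.0080 = 1.04731.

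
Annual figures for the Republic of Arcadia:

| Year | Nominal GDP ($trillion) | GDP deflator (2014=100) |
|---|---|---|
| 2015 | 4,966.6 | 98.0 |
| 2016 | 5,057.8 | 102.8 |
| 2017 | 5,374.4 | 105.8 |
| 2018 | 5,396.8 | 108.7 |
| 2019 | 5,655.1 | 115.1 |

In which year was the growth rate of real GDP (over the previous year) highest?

2017

2016: real = 5057.8/1.028 = 4920.04; growth vs 2015 (5067.96) = -2.92%.
2017: real = 5374.4/1.058 = 5079.77; growth vs 2016 (4920.04) = 3.25%.
2018: real = 5396.8/1.087 = 4964.86; growth vs 2017 (5079.77) = -2.26%.
2019: real = 5655.1/1.151 = 4913.21; growth vs 2018 (4964.86) = -1.04%.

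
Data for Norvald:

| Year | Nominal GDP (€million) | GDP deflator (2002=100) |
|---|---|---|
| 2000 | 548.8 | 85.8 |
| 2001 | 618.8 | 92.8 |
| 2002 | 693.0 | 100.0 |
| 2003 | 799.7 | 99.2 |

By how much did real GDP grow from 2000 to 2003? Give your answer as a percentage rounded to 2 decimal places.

Real GDP 2000 = 548.8/0.858 = 639.63.
Real GDP 2003 = 799.7/0.992 = 806.15.
Change = 806.15/639.63 − 1 = 0.2603.

26.03%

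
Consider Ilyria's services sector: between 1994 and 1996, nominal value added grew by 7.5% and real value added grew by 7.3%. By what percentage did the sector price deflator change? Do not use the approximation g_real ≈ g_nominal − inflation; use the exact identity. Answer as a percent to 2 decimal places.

(1 + g_nom) = (1 + g_real)(1 + π), so π = 1.0750 / 1.0730 − 1 = 0.00186.

0.19%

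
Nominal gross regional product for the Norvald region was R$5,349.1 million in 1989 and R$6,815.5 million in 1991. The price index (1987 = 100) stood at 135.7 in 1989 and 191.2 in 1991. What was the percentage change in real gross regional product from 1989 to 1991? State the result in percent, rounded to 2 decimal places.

-9.57%

Deflate each year: 1989 → 5349.1/1.357 = 3941.86; 1991 → 6815.5/1.912 = 3564.59.
So real gross regional product changed by 3564.59/3941.86 − 1 = -0.0957, i.e. -9.57%.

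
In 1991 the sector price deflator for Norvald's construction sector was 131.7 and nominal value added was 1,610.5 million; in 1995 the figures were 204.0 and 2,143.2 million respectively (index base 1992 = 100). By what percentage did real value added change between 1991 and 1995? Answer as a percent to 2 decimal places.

-14.09%

Deflate each year: 1991 → 1610.5/1.317 = 1222.85; 1995 → 2143.2/2.040 = 1050.59.
So real value added changed by 1050.59/1222.85 − 1 = -0.1409, i.e. -14.09%.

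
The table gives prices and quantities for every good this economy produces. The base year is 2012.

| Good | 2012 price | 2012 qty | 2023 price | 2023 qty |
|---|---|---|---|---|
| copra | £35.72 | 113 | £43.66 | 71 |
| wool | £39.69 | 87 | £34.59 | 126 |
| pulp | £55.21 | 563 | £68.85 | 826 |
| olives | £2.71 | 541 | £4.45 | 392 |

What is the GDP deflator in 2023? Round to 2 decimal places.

Nominal GDP 2023 = 43.66·71 + 34.59·126 + 68.85·826 + 4.45·392 = 66072.70.
Real GDP 2023 (at 2012 prices) = 35.72·71 + 39.69·126 + 55.21·826 + 2.71·392 = 54202.84.
Deflator = Nominal/Real × 100 = 66072.70/54202.84 × 100 = 121.899.

121.90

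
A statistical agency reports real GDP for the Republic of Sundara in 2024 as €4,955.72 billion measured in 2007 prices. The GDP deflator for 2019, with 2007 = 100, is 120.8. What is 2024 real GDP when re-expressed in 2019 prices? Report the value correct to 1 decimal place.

Real GDP in 2019 prices = Real GDP in 2007 prices × (P_2019/P_2007) = 4955.72 × 1.208 = 5986.51.

€5,986.5 billion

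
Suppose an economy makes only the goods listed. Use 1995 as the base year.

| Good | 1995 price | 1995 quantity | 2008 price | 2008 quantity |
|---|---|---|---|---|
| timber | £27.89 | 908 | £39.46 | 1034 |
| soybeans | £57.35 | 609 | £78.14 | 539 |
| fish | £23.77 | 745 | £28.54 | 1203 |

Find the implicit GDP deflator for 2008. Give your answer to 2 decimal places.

Nominal GDP 2008 = 39.46·1034 + 78.14·539 + 28.54·1203 = 117252.72.
Real GDP 2008 (at 1995 prices) = 27.89·1034 + 57.35·539 + 23.77·1203 = 88345.22.
Deflator = Nominal/Real × 100 = 117252.72/88345.22 × 100 = 132.721.

132.72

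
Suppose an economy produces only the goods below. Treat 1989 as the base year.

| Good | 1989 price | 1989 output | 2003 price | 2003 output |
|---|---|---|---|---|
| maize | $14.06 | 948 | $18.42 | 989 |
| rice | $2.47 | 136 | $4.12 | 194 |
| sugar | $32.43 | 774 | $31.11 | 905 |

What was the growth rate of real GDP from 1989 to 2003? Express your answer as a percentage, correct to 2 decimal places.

12.82%

Real GDP 1989 = Nominal GDP 1989 = 14.06·948 + 2.47·136 + 32.43·774 = 38765.62.
Real GDP 2003 (at 1989 prices) = 14.06·989 + 2.47·194 + 32.43·905 = 43733.67.
Real growth = 43733.67/38765.62 − 1 = 0.1282.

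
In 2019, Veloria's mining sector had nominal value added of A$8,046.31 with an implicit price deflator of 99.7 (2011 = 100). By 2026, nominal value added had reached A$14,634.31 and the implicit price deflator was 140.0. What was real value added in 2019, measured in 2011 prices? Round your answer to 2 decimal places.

A$8,070.52

Real value added = Nominal / (implicit price deflator/100) = 8046.31 / 0.997 = 8070.52.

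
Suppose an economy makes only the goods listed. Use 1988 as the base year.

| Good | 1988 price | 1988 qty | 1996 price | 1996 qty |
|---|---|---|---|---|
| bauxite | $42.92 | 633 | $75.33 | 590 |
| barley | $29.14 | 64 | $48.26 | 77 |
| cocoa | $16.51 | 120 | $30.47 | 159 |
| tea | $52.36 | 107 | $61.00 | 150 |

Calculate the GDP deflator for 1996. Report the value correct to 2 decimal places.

163.37

Nominal GDP 1996 = 75.33·590 + 48.26·77 + 30.47·159 + 61.00·150 = 62155.45.
Real GDP 1996 (at 1988 prices) = 42.92·590 + 29.14·77 + 16.51·159 + 52.36·150 = 38045.67.
Deflator = Nominal/Real × 100 = 62155.45/38045.67 × 100 = 163.371.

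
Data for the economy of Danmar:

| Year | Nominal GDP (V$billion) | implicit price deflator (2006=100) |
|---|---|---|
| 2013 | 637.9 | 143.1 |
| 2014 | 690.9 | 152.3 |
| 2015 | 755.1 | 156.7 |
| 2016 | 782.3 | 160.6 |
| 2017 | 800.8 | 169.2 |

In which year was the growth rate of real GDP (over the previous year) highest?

2014: real = 690.9/1.523 = 453.64; growth vs 2013 (445.77) = 1.77%.
2015: real = 755.1/1.567 = 481.88; growth vs 2014 (453.64) = 6.23%.
2016: real = 782.3/1.606 = 487.11; growth vs 2015 (481.88) = 1.09%.
2017: real = 800.8/1.692 = 473.29; growth vs 2016 (487.11) = -2.84%.

2015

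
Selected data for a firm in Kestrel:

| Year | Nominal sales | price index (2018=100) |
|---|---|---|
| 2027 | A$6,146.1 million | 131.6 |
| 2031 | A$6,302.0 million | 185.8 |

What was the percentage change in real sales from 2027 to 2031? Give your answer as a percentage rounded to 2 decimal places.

-27.37%

Real sales 2027 = 6146.1 / 1.316 = 4670.29.
Real sales 2031 = 6302.0 / 1.858 = 3391.82.
Real growth = 3391.82 / 4670.29 − 1 = -0.2737.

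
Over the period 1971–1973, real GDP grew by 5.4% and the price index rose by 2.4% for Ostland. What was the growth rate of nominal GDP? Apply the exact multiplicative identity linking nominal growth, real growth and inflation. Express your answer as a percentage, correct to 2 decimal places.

7.93%

(1 + g_nom) = (1 + g_real)(1 + π) = 1.0540 × 1.0240 = 1.07930.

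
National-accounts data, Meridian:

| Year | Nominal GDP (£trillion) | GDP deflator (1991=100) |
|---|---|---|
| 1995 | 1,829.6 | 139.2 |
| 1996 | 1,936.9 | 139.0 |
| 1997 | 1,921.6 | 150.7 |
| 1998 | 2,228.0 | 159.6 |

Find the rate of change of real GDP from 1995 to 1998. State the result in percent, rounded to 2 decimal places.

6.21%

Real GDP 1995 = 1829.6/1.392 = 1314.37.
Real GDP 1998 = 2228.0/1.596 = 1395.99.
Change = 1395.99/1314.37 − 1 = 0.0621.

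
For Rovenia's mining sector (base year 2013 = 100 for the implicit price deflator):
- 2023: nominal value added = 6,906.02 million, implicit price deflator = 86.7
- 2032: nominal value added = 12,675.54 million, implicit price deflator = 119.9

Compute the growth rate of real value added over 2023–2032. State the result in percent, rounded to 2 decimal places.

32.72%

Deflate each year: 2023 → 6906.02/0.867 = 7965.42; 2032 → 12675.54/1.199 = 10571.76.
So real value added changed by 10571.76/7965.42 − 1 = 0.3272, i.e. 32.72%.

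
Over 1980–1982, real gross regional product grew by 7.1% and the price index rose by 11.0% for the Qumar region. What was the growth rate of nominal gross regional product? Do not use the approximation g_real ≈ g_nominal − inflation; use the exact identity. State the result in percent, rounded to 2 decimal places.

(1 + g_nom) = (1 + g_real)(1 + π) = 1.0710 × 1.1100 = 1.18881.

18.88%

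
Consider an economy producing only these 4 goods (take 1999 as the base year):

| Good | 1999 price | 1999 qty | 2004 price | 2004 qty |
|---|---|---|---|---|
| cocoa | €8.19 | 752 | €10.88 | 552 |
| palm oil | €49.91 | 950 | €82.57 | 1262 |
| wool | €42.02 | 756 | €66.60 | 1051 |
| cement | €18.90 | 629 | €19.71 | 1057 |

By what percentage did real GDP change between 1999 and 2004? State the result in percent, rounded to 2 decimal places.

35.40%

Real GDP 1999 = Nominal GDP 1999 = 8.19·752 + 49.91·950 + 42.02·756 + 18.90·629 = 97228.60.
Real GDP 2004 (at 1999 prices) = 8.19·552 + 49.91·1262 + 42.02·1051 + 18.90·1057 = 131647.62.
Real growth = 131647.62/97228.60 − 1 = 0.3540.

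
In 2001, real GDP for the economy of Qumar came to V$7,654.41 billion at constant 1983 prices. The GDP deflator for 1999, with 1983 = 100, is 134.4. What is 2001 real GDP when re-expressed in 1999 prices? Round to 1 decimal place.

V$10,287.5 billion

Real GDP in 1999 prices = Real GDP in 1983 prices × (P_1999/P_1983) = 7654.41 × 1.344 = 10287.53.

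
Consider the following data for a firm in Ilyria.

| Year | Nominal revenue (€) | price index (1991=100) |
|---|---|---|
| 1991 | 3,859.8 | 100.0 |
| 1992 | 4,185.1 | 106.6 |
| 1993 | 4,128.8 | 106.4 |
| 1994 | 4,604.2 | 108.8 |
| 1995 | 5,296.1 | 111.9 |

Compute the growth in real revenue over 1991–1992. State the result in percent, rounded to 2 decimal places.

1.71%

Real revenue 1991 = 3859.8/1.000 = 3859.80.
Real revenue 1992 = 4185.1/1.066 = 3925.98.
Change = 3925.98/3859.80 − 1 = 0.0171.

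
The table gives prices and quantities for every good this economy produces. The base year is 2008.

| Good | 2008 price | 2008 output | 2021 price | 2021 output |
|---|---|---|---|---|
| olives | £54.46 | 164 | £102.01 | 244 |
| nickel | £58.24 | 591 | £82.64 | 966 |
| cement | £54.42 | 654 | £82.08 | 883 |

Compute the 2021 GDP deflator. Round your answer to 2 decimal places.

150.68

Nominal GDP 2021 = 102.01·244 + 82.64·966 + 82.08·883 = 177197.32.
Real GDP 2021 (at 2008 prices) = 54.46·244 + 58.24·966 + 54.42·883 = 117600.94.
Deflator = Nominal/Real × 100 = 177197.32/117600.94 × 100 = 150.677.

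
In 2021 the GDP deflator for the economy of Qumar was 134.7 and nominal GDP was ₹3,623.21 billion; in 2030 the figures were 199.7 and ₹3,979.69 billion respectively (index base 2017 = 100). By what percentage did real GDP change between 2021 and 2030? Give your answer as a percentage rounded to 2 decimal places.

-25.91%

Deflate each year: 2021 → 3623.21/1.347 = 2689.84; 2030 → 3979.69/1.997 = 1992.83.
So real GDP changed by 1992.83/2689.84 − 1 = -0.2591, i.e. -25.91%.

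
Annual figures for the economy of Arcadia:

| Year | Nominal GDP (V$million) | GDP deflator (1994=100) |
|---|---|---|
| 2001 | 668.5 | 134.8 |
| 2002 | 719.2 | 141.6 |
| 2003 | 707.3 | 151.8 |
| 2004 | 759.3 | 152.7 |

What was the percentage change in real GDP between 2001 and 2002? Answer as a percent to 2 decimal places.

2.42%

Real GDP 2001 = 668.5/1.348 = 495.92.
Real GDP 2002 = 719.2/1.416 = 507.91.
Change = 507.91/495.92 − 1 = 0.0242.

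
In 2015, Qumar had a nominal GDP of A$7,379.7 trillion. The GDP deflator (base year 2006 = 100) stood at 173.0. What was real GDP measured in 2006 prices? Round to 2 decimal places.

Real GDP = Nominal / (GDP deflator/100) = 7379.7 / 1.730 = 4265.72.

A$4,265.72 trillion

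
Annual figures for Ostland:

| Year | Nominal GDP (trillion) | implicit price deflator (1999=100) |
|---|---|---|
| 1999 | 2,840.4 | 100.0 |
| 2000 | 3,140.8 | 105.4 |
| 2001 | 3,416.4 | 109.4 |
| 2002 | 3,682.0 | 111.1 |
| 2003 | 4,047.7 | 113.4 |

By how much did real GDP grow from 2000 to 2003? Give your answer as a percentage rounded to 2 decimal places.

19.78%

Real GDP 2000 = 3140.8/1.054 = 2979.89.
Real GDP 2003 = 4047.7/1.134 = 3569.40.
Change = 3569.40/2979.89 − 1 = 0.1978.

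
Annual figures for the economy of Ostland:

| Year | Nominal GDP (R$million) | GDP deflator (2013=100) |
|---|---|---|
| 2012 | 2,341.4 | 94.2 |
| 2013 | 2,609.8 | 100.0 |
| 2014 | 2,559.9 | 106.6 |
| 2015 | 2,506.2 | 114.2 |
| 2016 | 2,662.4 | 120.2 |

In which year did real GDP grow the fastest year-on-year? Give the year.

2013

2013: real = 2609.8/1.000 = 2609.80; growth vs 2012 (2485.56) = 5.00%.
2014: real = 2559.9/1.066 = 2401.41; growth vs 2013 (2609.80) = -7.98%.
2015: real = 2506.2/1.142 = 2194.57; growth vs 2014 (2401.41) = -8.61%.
2016: real = 2662.4/1.202 = 2214.98; growth vs 2015 (2194.57) = 0.93%.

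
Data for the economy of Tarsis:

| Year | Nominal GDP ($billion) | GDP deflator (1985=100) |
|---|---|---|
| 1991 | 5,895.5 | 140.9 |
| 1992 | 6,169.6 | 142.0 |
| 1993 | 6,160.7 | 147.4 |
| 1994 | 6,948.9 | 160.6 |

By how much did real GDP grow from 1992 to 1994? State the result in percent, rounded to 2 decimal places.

-0.41%

Real GDP 1992 = 6169.6/1.420 = 4344.79.
Real GDP 1994 = 6948.9/1.606 = 4326.84.
Change = 4326.84/4344.79 − 1 = -0.0041.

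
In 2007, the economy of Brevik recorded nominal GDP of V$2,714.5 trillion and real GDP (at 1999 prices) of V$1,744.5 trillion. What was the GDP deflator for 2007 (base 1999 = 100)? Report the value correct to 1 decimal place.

155.6

GDP deflator = (Nominal / Real) × 100 = 2714.5 / 1744.5 × 100 = 155.60.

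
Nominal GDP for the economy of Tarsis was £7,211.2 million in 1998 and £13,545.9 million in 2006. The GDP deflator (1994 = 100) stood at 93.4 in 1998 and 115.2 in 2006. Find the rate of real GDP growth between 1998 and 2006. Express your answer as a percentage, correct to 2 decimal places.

52.30%

Real GDP 1998 = 7211.2 / 0.934 = 7720.77.
Real GDP 2006 = 13545.9 / 1.152 = 11758.59.
Real growth = 11758.59 / 7720.77 − 1 = 0.5230.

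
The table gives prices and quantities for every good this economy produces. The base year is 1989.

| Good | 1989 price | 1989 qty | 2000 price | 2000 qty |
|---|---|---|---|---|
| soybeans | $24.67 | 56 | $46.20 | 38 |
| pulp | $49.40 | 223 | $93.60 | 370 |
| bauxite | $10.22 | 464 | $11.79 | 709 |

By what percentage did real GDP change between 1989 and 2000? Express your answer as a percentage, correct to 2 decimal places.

Real GDP 1989 = Nominal GDP 1989 = 24.67·56 + 49.40·223 + 10.22·464 = 17139.80.
Real GDP 2000 (at 1989 prices) = 24.67·38 + 49.40·370 + 10.22·709 = 26461.44.
Real growth = 26461.44/17139.80 − 1 = 0.5439.

54.39%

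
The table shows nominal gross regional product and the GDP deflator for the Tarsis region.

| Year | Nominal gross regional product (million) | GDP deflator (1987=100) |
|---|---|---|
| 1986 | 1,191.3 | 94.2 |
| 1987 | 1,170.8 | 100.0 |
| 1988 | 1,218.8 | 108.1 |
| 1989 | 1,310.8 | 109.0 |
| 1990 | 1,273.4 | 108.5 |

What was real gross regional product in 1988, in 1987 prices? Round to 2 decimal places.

1,127.47 million

Real gross regional product 1988 = 1218.8 / 1.081 = 1127.47.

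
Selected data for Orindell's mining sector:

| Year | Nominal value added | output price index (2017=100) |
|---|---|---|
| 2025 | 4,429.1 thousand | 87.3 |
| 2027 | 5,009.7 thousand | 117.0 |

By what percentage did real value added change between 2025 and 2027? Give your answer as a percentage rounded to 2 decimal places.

Deflate each year: 2025 → 4429.1/0.873 = 5073.42; 2027 → 5009.7/1.170 = 4281.79.
So real value added changed by 4281.79/5073.42 − 1 = -0.1560, i.e. -15.60%.

-15.60%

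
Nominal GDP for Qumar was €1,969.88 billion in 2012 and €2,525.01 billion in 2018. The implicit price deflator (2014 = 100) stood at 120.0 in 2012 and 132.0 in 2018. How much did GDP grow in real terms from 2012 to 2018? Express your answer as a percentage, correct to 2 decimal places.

16.53%

Real GDP 2012 = 1969.88 / 1.200 = 1641.57.
Real GDP 2018 = 2525.01 / 1.320 = 1912.89.
Real growth = 1912.89 / 1641.57 − 1 = 0.1653.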